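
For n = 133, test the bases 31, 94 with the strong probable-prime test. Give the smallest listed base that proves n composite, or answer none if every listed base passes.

none

n − 1 = 132 = 2^2 · 33, so s = 2 and d = 33.
Base 31: x_0 = 31^33 mod 133 = 132. x_0 = 132 ≡ −1, so 31 is not a witness.
Base 94: x_0 = 94^33 mod 133 = 132. x_0 = 132 ≡ −1, so 94 is not a witness.
No listed base is a witness for 133.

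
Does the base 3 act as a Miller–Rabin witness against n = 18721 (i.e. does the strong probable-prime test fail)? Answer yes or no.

n − 1 = 18720 = 2^5 · 585, so s = 5 and d = 585.
By repeated squaring, 3^585 ≡ 962 (mod 18721).
x_0 = 3^585 mod 18721 = 962.
x_0 is neither 1 nor 18720, so continue squaring.
x_1 = 962^2 mod 18721 = 8115.
x_2 = 8115^2 mod 18721 = 11468.
x_3 = 11468^2 mod 18721 = 18720.
x_3 ≡ −1, so 3 is not a witness.

no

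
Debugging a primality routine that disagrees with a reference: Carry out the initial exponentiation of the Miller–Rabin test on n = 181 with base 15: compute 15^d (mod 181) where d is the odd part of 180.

1

n − 1 = 180 = 2^2 · 45, so s = 2 and d = 45.
15^45 mod 181 = 1.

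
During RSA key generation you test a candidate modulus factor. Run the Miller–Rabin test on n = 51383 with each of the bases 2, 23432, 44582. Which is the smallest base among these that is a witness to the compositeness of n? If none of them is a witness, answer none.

none

n − 1 = 51382 = 2^1 · 25691, so s = 1 and d = 25691.
Base 2: x_0 = 2^25691 mod 51383 = 1. x_0 = 1, so 2 is not a witness.
Base 23432: x_0 = 23432^25691 mod 51383 = 51382. x_0 = 51382 ≡ −1, so 23432 is not a witness.
Base 44582: x_0 = 44582^25691 mod 51383 = 51382. x_0 = 51382 ≡ −1, so 44582 is not a witness.
No listed base is a witness for 51383.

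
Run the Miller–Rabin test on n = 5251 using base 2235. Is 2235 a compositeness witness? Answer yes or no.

yes

n − 1 = 5250 = 2^1 · 2625, so s = 1 and d = 2625.
x_0 = 2235^2625 mod 5251 = 40.
x_0 ∉ {1, 5250} and s = 1, so 2235 is a Miller–Rabin witness and 5251 is composite.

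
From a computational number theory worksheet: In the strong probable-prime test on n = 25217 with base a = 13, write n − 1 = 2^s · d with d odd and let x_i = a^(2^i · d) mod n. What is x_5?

n − 1 = 25216 = 2^7 · 197, so s = 7 and d = 197.
Repeated squaring mod 25217: 13^1 ≡ 13, 13^2 ≡ 169, 13^4 ≡ 3344, 13^8 ≡ 11205, 13^16 ≡ 21799, 13^32 ≡ 7253, 13^64 ≡ 3347, 13^128 ≡ 6061.
197 = 128 + 64 + 4 + 1, so 13^197 ≡ 6061·3347·3344·13 ≡ 2472 (mod 25217).
x_0 = 2472.
x_1 = 2472^2 mod 25217 = 8270.
x_2 = 8270^2 mod 25217 = 4396.
x_3 = 4396^2 mod 25217 = 8594.
x_4 = 8594^2 mod 25217 = 21460.
x_5 = 21460^2 mod 25217 = 18746.

18746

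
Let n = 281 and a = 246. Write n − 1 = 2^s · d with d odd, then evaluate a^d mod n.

280

n − 1 = 280 = 2^3 · 35, so s = 3 and d = 35.
246^35 mod 281 = 280.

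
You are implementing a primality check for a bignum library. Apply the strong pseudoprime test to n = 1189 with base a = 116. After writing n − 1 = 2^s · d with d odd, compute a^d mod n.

n − 1 = 1188 = 2^2 · 297, so s = 2 and d = 297.
116^297 mod 1189 = 667.

667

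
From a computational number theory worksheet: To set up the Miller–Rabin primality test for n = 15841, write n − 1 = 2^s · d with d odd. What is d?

Halving: 15840 → 7920 → 3960 → 1980 → 990 → 495; 495 is odd.
So 15840 = 2^5 · 495.

495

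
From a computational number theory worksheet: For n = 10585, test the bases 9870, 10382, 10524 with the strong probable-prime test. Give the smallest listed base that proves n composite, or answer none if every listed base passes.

9870

n − 1 = 10584 = 2^3 · 1323, so s = 3 and d = 1323.
Base 9870: x_0 = 9870^1323 mod 10585 = 1815. x_0 is neither 1 nor 10584, so continue squaring. x_1 = 1815^2 mod 10585 = 2290. x_2 = 2290^2 mod 10585 = 4525. Reached i = s−1 = 2 without hitting −1: 9870 is a Miller–Rabin witness and 10585 is composite.
Base 10382: x_0 = 10382^1323 mod 10585 = 8323. x_0 is neither 1 nor 10584, so continue squaring. x_1 = 8323^2 mod 10585 = 4089. x_2 = 4089^2 mod 10585 = 6206. Reached i = s−1 = 2 without hitting −1: 10382 is a Miller–Rabin witness and 10585 is composite.
Base 10524: x_0 = 10524^1323 mod 10585 = 684. x_0 is neither 1 nor 10584, so continue squaring. x_1 = 684^2 mod 10585 = 2116. x_2 = 2116^2 mod 10585 = 1. x_2 = 1 but x_1 ≠ ±1, a nontrivial square root of 1 — 10524 is a witness and 10585 is composite.
The smallest witness among the given bases is 9870.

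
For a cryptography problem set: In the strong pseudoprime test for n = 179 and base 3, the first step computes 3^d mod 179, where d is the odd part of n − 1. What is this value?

n − 1 = 178 = 2^1 · 89, so s = 1 and d = 89.
By repeated squaring, 3^89 ≡ 1 (mod 179).

1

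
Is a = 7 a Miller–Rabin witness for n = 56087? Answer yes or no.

n − 1 = 56086 = 2^1 · 28043, so s = 1 and d = 28043.
x_0 = 7^28043 mod 56087 = 1.
x_0 = 1, so 7 is not a witness.

no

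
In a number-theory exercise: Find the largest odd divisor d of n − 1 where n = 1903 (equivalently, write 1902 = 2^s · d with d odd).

Halving: 1902 → 951; 951 is odd.
So 1902 = 2^1 · 951.

951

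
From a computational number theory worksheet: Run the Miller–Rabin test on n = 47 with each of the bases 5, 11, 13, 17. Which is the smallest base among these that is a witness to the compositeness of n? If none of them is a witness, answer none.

none

n − 1 = 46 = 2^1 · 23, so s = 1 and d = 23.
Base 5: x_0 = 5^23 mod 47 = 46. x_0 = 46 ≡ −1, so 5 is not a witness.
Base 11: x_0 = 11^23 mod 47 = 46. x_0 = 46 ≡ −1, so 11 is not a witness.
Base 13: x_0 = 13^23 mod 47 = 46. x_0 = 46 ≡ −1, so 13 is not a witness.
Base 17: x_0 = 17^23 mod 47 = 1. x_0 = 1, so 17 is not a witness.
No listed base is a witness for 47.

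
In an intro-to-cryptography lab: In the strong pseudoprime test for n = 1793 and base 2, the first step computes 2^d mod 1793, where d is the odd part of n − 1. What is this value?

128

n − 1 = 1792 = 2^8 · 7, so s = 8 and d = 7.
2^7 mod 1793 = 128.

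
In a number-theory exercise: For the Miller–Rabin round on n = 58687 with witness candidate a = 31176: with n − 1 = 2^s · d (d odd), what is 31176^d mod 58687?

n − 1 = 58686 = 2^1 · 29343, so s = 1 and d = 29343.
Repeated squaring mod 58687: 31176^1 ≡ 31176, 31176^2 ≡ 27569, 31176^4 ≡ 53111, 31176^8 ≡ 46353, 31176^16 ≡ 10852, 31176^32 ≡ 39782, 31176^64 ≡ 53882, 31176^128 ≡ 24034, 31176^256 ≡ 35702, 31176^512 ≡ 9851, 31176^1024 ≡ 32590, 31176^2048 ≡ 49461, 31176^4096 ≡ 22926, 31176^8192 ≡ 704, 31176^16384 ≡ 26120.
29343 = 16384 + 8192 + 4096 + 512 + 128 + 16 + 8 + 4 + 2 + 1, so 31176^29343 ≡ 26120·704·22926·9851·24034·10852·46353·53111·27569·31176 ≡ 58686 (mod 58687).

58686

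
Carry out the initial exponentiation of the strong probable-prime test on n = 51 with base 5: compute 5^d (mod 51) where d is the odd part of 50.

29

n − 1 = 50 = 2^1 · 25, so s = 1 and d = 25.
By repeated squaring, 5^25 ≡ 29 (mod 51).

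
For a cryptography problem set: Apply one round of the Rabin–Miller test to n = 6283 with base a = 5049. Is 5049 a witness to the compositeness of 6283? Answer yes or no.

n − 1 = 6282 = 2^1 · 3141, so s = 1 and d = 3141.
By repeated squaring, 5049^3141 ≡ 5552 (mod 6283).
x_0 = 5049^3141 mod 6283 = 5552.
x_0 ∉ {1, 6282} and s = 1, so 5049 is a Miller–Rabin witness and 6283 is composite.

yes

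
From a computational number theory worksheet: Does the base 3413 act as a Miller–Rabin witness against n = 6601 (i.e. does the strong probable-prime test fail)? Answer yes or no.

n − 1 = 6600 = 2^3 · 825, so s = 3 and d = 825.
x_0 = 3413^825 mod 6601 = 1.
x_0 = 1, so 3413 is not a witness.

no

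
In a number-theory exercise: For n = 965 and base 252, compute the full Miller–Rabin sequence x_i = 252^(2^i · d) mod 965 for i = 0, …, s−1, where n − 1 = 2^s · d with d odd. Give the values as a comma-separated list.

n − 1 = 964 = 2^2 · 241, so s = 2 and d = 241.
x_0 = 252^241 mod 965 = 252.
x_1 = 252^2 mod 965 = 779.

252, 779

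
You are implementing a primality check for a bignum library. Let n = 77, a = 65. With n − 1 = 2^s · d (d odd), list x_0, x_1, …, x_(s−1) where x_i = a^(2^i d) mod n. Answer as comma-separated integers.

65, 67

n − 1 = 76 = 2^2 · 19, so s = 2 and d = 19.
x_0 = 65^19 mod 77 = 65.
x_1 = 65^2 mod 77 = 67.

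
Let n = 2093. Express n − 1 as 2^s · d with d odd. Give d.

Halving: 2092 → 1046 → 523; 523 is odd.
So 2092 = 2^2 · 523.

523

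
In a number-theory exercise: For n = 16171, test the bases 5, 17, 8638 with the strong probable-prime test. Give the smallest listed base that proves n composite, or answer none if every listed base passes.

5

n − 1 = 16170 = 2^1 · 8085, so s = 1 and d = 8085.
Base 5: x_0 = 5^8085 mod 16171 = 4111. x_0 ∉ {1, 16170} and s = 1, so 5 is a Miller–Rabin witness and 16171 is composite.
Base 17: x_0 = 17^8085 mod 16171 = 287. x_0 ∉ {1, 16170} and s = 1, so 17 is a Miller–Rabin witness and 16171 is composite.
Base 8638: x_0 = 8638^8085 mod 16171 = 8639. x_0 ∉ {1, 16170} and s = 1, so 8638 is a Miller–Rabin witness and 16171 is composite.
The smallest witness among the given bases is 5.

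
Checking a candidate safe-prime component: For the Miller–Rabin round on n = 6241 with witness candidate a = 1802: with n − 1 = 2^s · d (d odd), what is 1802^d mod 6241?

n − 1 = 6240 = 2^5 · 195, so s = 5 and d = 195.
1802^195 mod 6241 = 6163.

6163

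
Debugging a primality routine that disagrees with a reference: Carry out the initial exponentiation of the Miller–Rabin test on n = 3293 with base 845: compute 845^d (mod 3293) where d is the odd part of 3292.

n − 1 = 3292 = 2^2 · 823, so s = 2 and d = 823.
845^823 mod 3293 = 1153.

1153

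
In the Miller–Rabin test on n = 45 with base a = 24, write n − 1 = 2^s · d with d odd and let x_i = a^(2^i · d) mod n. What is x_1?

36

n − 1 = 44 = 2^2 · 11, so s = 2 and d = 11.
x_0 = 24^11 mod 45 = 9.
x_1 = 9^2 mod 45 = 36.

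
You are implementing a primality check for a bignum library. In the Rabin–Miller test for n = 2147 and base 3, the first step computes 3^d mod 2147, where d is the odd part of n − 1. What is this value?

n − 1 = 2146 = 2^1 · 1073, so s = 1 and d = 1073.
Repeated squaring mod 2147: 3^1 ≡ 3, 3^2 ≡ 9, 3^4 ≡ 81, 3^8 ≡ 120, 3^16 ≡ 1518, 3^32 ≡ 593, 3^64 ≡ 1688, 3^128 ≡ 275, 3^256 ≡ 480, 3^512 ≡ 671, 3^1024 ≡ 1518.
1073 = 1024 + 32 + 16 + 1, so 3^1073 ≡ 1518·593·1518·3 ≡ 770 (mod 2147).

770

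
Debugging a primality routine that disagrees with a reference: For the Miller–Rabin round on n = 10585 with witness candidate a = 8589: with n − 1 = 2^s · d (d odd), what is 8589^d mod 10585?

n − 1 = 10584 = 2^3 · 1323, so s = 3 and d = 1323.
Repeated squaring mod 10585: 8589^1 ≡ 8589, 8589^2 ≡ 4056, 8589^4 ≡ 2046, 8589^8 ≡ 5041, 8589^16 ≡ 7681, 8589^32 ≡ 7556, 8589^64 ≡ 8231, 8589^128 ≡ 5361, 8589^256 ≡ 2046, 8589^512 ≡ 5041, 8589^1024 ≡ 7681.
1323 = 1024 + 256 + 32 + 8 + 2 + 1, so 8589^1323 ≡ 7681·2046·7556·5041·4056·8589 ≡ 6524 (mod 10585).

6524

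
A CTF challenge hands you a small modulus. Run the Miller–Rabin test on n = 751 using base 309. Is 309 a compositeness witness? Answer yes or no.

no

n − 1 = 750 = 2^1 · 375, so s = 1 and d = 375.
x_0 = 309^375 mod 751 = 1.
x_0 = 1, so 309 is not a witness.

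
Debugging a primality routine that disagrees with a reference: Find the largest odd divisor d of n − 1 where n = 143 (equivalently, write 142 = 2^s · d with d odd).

71

Halving: 142 → 71; 71 is odd.
So 142 = 2^1 · 71.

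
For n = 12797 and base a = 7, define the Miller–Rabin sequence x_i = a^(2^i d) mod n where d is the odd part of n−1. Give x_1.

n − 1 = 12796 = 2^2 · 3199, so s = 2 and d = 3199.
Repeated squaring mod 12797: 7^1 ≡ 7, 7^2 ≡ 49, 7^4 ≡ 2401, 7^8 ≡ 6151, 7^16 ≡ 6869, 7^32 ≡ 622, 7^64 ≡ 2974, 7^128 ≡ 1949, 7^256 ≡ 10689, 7^512 ≡ 3105, 7^1024 ≡ 4884, 7^2048 ≡ 12645.
3199 = 2048 + 1024 + 64 + 32 + 16 + 8 + 4 + 2 + 1, so 7^3199 ≡ 12645·4884·2974·622·6869·6151·2401·49·7 ≡ 9823 (mod 12797).
x_0 = 9823.
x_1 = 9823^2 mod 12797 = 1949.

1949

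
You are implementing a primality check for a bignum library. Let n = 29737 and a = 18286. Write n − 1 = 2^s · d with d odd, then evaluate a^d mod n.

n − 1 = 29736 = 2^3 · 3717, so s = 3 and d = 3717.
18286^3717 mod 29737 = 22679.

22679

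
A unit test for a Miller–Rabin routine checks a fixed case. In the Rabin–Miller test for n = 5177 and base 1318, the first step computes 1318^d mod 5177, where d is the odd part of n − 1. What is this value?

n − 1 = 5176 = 2^3 · 647, so s = 3 and d = 647.
Repeated squaring mod 5177: 1318^1 ≡ 1318, 1318^2 ≡ 2829, 1318^4 ≡ 4776, 1318^8 ≡ 314, 1318^16 ≡ 233, 1318^32 ≡ 2519, 1318^64 ≡ 3536, 1318^128 ≡ 841, 1318^256 ≡ 3209, 1318^512 ≡ 628.
647 = 512 + 128 + 4 + 2 + 1, so 1318^647 ≡ 628·841·4776·2829·1318 ≡ 4131 (mod 5177).

4131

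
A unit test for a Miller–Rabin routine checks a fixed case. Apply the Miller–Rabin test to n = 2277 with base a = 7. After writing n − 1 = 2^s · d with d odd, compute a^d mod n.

n − 1 = 2276 = 2^2 · 569, so s = 2 and d = 569.
7^569 mod 2277 = 1966.

1966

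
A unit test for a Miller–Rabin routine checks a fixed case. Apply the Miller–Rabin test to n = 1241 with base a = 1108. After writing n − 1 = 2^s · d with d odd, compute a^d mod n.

1027

n − 1 = 1240 = 2^3 · 155, so s = 3 and d = 155.
1108^155 mod 1241 = 1027.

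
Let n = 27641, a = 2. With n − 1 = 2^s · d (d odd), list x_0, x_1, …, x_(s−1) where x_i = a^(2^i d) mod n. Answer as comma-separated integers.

n − 1 = 27640 = 2^3 · 3455, so s = 3 and d = 3455.
x_0 = 2^3455 mod 27641 = 810.
x_1 = 810^2 mod 27641 = 20357.
x_2 = 20357^2 mod 27641 = 13577.

810, 20357, 13577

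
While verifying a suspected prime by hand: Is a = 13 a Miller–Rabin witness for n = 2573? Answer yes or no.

n − 1 = 2572 = 2^2 · 643, so s = 2 and d = 643.
Repeated squaring mod 2573: 13^1 ≡ 13, 13^2 ≡ 169, 13^4 ≡ 258, 13^8 ≡ 2239, 13^16 ≡ 917, 13^32 ≡ 2091, 13^64 ≡ 754, 13^128 ≡ 2456, 13^256 ≡ 824, 13^512 ≡ 2277.
643 = 512 + 128 + 2 + 1, so 13^643 ≡ 2277·2456·169·13 ≡ 321 (mod 2573).
x_0 = 13^643 mod 2573 = 321.
x_0 is neither 1 nor 2572, so continue squaring.
x_1 = 321^2 mod 2573 = 121.
Reached i = s−1 = 1 without hitting −1: 13 is a Miller–Rabin witness and 2573 is composite.

yes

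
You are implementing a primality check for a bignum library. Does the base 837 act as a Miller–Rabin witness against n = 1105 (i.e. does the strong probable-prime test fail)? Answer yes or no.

no

n − 1 = 1104 = 2^4 · 69, so s = 4 and d = 69.
Repeated squaring mod 1105: 837^1 ≡ 837, 837^2 ≡ 1104, 837^4 ≡ 1, 837^8 ≡ 1, 837^16 ≡ 1, 837^32 ≡ 1, 837^64 ≡ 1.
69 = 64 + 4 + 1, so 837^69 ≡ 1·1·837 ≡ 837 (mod 1105).
x_0 = 837^69 mod 1105 = 837.
x_0 is neither 1 nor 1104, so continue squaring.
x_1 = 837^2 mod 1105 = 1104.
x_1 ≡ −1, so 837 is not a witness.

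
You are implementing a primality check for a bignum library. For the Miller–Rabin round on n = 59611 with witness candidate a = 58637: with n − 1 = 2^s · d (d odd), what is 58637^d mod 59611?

59610

n − 1 = 59610 = 2^1 · 29805, so s = 1 and d = 29805.
58637^29805 mod 59611 = 59610.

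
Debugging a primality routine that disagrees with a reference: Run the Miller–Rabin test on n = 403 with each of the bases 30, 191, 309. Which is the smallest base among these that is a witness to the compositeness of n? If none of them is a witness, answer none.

n − 1 = 402 = 2^1 · 201, so s = 1 and d = 201.
Base 30: x_0 = 30^201 mod 403 = 402. x_0 = 402 ≡ −1, so 30 is not a witness.
Base 191: x_0 = 191^201 mod 403 = 1. x_0 = 1, so 191 is not a witness.
Base 309: x_0 = 309^201 mod 403 = 402. x_0 = 402 ≡ −1, so 309 is not a witness.
No listed base is a witness for 403.

none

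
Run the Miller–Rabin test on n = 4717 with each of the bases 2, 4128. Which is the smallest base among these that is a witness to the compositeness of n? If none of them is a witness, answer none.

n − 1 = 4716 = 2^2 · 1179, so s = 2 and d = 1179.
Base 2: x_0 = 2^1179 mod 4717 = 1873. x_0 is neither 1 nor 4716, so continue squaring. x_1 = 1873^2 mod 4717 = 3398. Reached i = s−1 = 1 without hitting −1: 2 is a Miller–Rabin witness and 4717 is composite.
Base 4128: x_0 = 4128^1179 mod 4717 = 678. x_0 is neither 1 nor 4716, so continue squaring. x_1 = 678^2 mod 4717 = 2135. Reached i = s−1 = 1 without hitting −1: 4128 is a Miller–Rabin witness and 4717 is composite.
The smallest witness among the given bases is 2.

2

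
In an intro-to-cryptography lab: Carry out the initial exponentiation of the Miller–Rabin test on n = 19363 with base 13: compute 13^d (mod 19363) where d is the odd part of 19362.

n − 1 = 19362 = 2^1 · 9681, so s = 1 and d = 9681.
13^9681 mod 19363 = 13375.

13375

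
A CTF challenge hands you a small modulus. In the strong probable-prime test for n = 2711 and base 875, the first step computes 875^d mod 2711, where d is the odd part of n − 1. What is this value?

2710

n − 1 = 2710 = 2^1 · 1355, so s = 1 and d = 1355.
Repeated squaring mod 2711: 875^1 ≡ 875, 875^2 ≡ 1123, 875^4 ≡ 514, 875^8 ≡ 1229, 875^16 ≡ 414, 875^32 ≡ 603, 875^64 ≡ 335, 875^128 ≡ 1074, 875^256 ≡ 1301, 875^512 ≡ 937, 875^1024 ≡ 2316.
1355 = 1024 + 256 + 64 + 8 + 2 + 1, so 875^1355 ≡ 2316·1301·335·1229·1123·875 ≡ 2710 (mod 2711).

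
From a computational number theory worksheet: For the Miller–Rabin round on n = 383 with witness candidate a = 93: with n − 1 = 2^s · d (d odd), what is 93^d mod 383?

n − 1 = 382 = 2^1 · 191, so s = 1 and d = 191.
93^191 mod 383 = 1.

1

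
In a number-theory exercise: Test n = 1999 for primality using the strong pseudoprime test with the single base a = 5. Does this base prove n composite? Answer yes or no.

n − 1 = 1998 = 2^1 · 999, so s = 1 and d = 999.
x_0 = 5^999 mod 1999 = 1.
x_0 = 1, so 5 is not a witness.

no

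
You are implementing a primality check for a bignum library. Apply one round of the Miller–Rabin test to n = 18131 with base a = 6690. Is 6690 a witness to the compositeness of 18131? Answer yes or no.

n − 1 = 18130 = 2^1 · 9065, so s = 1 and d = 9065.
Repeated squaring mod 18131: 6690^1 ≡ 6690, 6690^2 ≡ 8792, 6690^4 ≡ 6811, 6690^8 ≡ 10623, 6690^16 ≡ 785, 6690^32 ≡ 17902, 6690^64 ≡ 16179, 6690^128 ≡ 2794, 6690^256 ≡ 10106, 6690^512 ≡ 17444, 6690^1024 ≡ 563, 6690^2048 ≡ 8742, 6690^4096 ≡ 399, 6690^8192 ≡ 14153.
9065 = 8192 + 512 + 256 + 64 + 32 + 8 + 1, so 6690^9065 ≡ 14153·17444·10106·16179·17902·10623·6690 ≡ 1 (mod 18131).
x_0 = 6690^9065 mod 18131 = 1.
x_0 = 1, so 6690 is not a witness.

no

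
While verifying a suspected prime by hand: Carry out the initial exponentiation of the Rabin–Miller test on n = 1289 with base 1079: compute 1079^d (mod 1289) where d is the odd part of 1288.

402

n − 1 = 1288 = 2^3 · 161, so s = 3 and d = 161.
Repeated squaring mod 1289: 1079^1 ≡ 1079, 1079^2 ≡ 274, 1079^4 ≡ 314, 1079^8 ≡ 632, 1079^16 ≡ 1123, 1079^32 ≡ 487, 1079^64 ≡ 1282, 1079^128 ≡ 49.
161 = 128 + 32 + 1, so 1079^161 ≡ 49·487·1079 ≡ 402 (mod 1289).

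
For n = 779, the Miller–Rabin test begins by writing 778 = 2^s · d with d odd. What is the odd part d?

389

Halving: 778 → 389; 389 is odd.
So 778 = 2^1 · 389.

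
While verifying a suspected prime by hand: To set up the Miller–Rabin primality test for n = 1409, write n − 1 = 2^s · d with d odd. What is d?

Halving: 1408 → 704 → 352 → 176 → 88 → 44 → 22 → 11; 11 is odd.
So 1408 = 2^7 · 11.

11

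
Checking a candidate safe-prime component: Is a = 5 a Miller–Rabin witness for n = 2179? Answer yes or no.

no

n − 1 = 2178 = 2^1 · 1089, so s = 1 and d = 1089.
x_0 = 5^1089 mod 2179 = 1.
x_0 = 1, so 5 is not a witness.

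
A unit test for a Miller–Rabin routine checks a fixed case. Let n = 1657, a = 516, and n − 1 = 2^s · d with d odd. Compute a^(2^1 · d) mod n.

1656

n − 1 = 1656 = 2^3 · 207, so s = 3 and d = 207.
x_0 = 516^207 mod 1657 = 783.
x_1 = 783^2 mod 1657 = 1656.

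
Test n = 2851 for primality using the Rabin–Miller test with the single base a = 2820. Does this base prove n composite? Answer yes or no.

n − 1 = 2850 = 2^1 · 1425, so s = 1 and d = 1425.
Repeated squaring mod 2851: 2820^1 ≡ 2820, 2820^2 ≡ 961, 2820^4 ≡ 2648, 2820^8 ≡ 1295, 2820^16 ≡ 637, 2820^32 ≡ 927, 2820^64 ≡ 1178, 2820^128 ≡ 2098, 2820^256 ≡ 2511, 2820^512 ≡ 1560, 2820^1024 ≡ 1697.
1425 = 1024 + 256 + 128 + 16 + 1, so 2820^1425 ≡ 1697·2511·2098·637·2820 ≡ 2850 (mod 2851).
x_0 = 2820^1425 mod 2851 = 2850.
x_0 = 2850 ≡ −1, so 2820 is not a witness.

no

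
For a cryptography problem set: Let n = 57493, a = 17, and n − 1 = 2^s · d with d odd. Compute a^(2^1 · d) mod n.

1

n − 1 = 57492 = 2^2 · 14373, so s = 2 and d = 14373.
Repeated squaring mod 57493: 17^1 ≡ 17, 17^2 ≡ 289, 17^4 ≡ 26028, 17^8 ≡ 16765, 17^16 ≡ 39441, 17^32 ≡ 4380, 17^64 ≡ 39231, 17^128 ≡ 41244, 17^256 ≡ 22145, 17^512 ≡ 43228, 17^1024 ≡ 22498, 17^2048 ≡ 49125, 17^4096 ≡ 54443, 17^8192 ≡ 46127.
14373 = 8192 + 4096 + 2048 + 32 + 4 + 1, so 17^14373 ≡ 46127·54443·49125·4380·26028·17 ≡ 1 (mod 57493).
x_0 = 1.
x_1 = 1^2 mod 57493 = 1.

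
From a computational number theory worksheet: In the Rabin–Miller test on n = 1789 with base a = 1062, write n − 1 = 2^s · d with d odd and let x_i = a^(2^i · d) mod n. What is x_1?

1788

n − 1 = 1788 = 2^2 · 447, so s = 2 and d = 447.
Repeated squaring mod 1789: 1062^1 ≡ 1062, 1062^2 ≡ 774, 1062^4 ≡ 1550, 1062^8 ≡ 1662, 1062^16 ≡ 28, 1062^32 ≡ 784, 1062^64 ≡ 1029, 1062^128 ≡ 1542, 1062^256 ≡ 183.
447 = 256 + 128 + 32 + 16 + 8 + 4 + 2 + 1, so 1062^447 ≡ 183·1542·784·28·1662·1550·774·1062 ≡ 1065 (mod 1789).
x_0 = 1065.
x_1 = 1065^2 mod 1789 = 1788.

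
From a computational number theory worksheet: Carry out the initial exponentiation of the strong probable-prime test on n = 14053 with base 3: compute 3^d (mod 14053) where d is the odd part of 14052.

n − 1 = 14052 = 2^2 · 3513, so s = 2 and d = 3513.
Repeated squaring mod 14053: 3^1 ≡ 3, 3^2 ≡ 9, 3^4 ≡ 81, 3^8 ≡ 6561, 3^16 ≡ 2382, 3^32 ≡ 10565, 3^64 ≡ 10299, 3^128 ≡ 11410, 3^256 ≡ 1108, 3^512 ≡ 5053, 3^1024 ≡ 12561, 3^2048 ≡ 5690.
3513 = 2048 + 1024 + 256 + 128 + 32 + 16 + 8 + 1, so 3^3513 ≡ 5690·12561·1108·11410·10565·2382·6561·3 ≡ 5877 (mod 14053).

5877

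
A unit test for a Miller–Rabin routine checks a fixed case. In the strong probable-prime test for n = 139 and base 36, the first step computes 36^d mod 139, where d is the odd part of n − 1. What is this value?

n − 1 = 138 = 2^1 · 69, so s = 1 and d = 69.
36^69 mod 139 = 1.

1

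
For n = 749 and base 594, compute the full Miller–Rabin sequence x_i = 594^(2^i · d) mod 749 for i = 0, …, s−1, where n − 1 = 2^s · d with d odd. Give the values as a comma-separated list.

n − 1 = 748 = 2^2 · 187, so s = 2 and d = 187.
x_0 = 594^187 mod 749 = 139.
x_1 = 139^2 mod 749 = 596.

139, 596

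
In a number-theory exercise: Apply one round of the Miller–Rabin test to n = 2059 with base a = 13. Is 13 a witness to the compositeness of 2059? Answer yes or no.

n − 1 = 2058 = 2^1 · 1029, so s = 1 and d = 1029.
x_0 = 13^1029 mod 2059 = 898.
x_0 ∉ {1, 2058} and s = 1, so 13 is a Miller–Rabin witness and 2059 is composite.

yes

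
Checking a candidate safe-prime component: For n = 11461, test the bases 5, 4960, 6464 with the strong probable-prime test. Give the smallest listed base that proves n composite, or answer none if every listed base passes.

n − 1 = 11460 = 2^2 · 2865, so s = 2 and d = 2865.
Base 5: x_0 = 5^2865 mod 11461 = 7356. x_0 is neither 1 nor 11460, so continue squaring. x_1 = 7356^2 mod 11461 = 3355. Reached i = s−1 = 1 without hitting −1: 5 is a Miller–Rabin witness and 11461 is composite.
Base 4960: x_0 = 4960^2865 mod 11461 = 958. x_0 is neither 1 nor 11460, so continue squaring. x_1 = 958^2 mod 11461 = 884. Reached i = s−1 = 1 without hitting −1: 4960 is a Miller–Rabin witness and 11461 is composite.
Base 6464: x_0 = 6464^2865 mod 11461 = 10568. x_0 is neither 1 nor 11460, so continue squaring. x_1 = 10568^2 mod 11461 = 6640. Reached i = s−1 = 1 without hitting −1: 6464 is a Miller–Rabin witness and 11461 is composite.
The smallest witness among the given bases is 5.

5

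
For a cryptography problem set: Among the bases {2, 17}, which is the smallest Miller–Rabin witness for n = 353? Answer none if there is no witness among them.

none

n − 1 = 352 = 2^5 · 11, so s = 5 and d = 11.
Base 2: x_0 = 2^11 mod 353 = 283. x_0 is neither 1 nor 352, so continue squaring. x_1 = 283^2 mod 353 = 311. x_2 = 311^2 mod 353 = 352. x_2 ≡ −1, so 2 is not a witness.
Base 17: x_0 = 17^11 mod 353 = 283. x_0 is neither 1 nor 352, so continue squaring. x_1 = 283^2 mod 353 = 311. x_2 = 311^2 mod 353 = 352. x_2 ≡ −1, so 17 is not a witness.
No listed base is a witness for 353.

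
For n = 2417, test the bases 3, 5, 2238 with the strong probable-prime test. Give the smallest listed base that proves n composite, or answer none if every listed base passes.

n − 1 = 2416 = 2^4 · 151, so s = 4 and d = 151.
Base 3: x_0 = 3^151 mod 2417 = 1443. x_0 is neither 1 nor 2416, so continue squaring. x_1 = 1443^2 mod 2417 = 1212. x_2 = 1212^2 mod 2417 = 1825. x_3 = 1825^2 mod 2417 = 2416. x_3 ≡ −1, so 3 is not a witness.
Base 5: x_0 = 5^151 mod 2417 = 67. x_0 is neither 1 nor 2416, so continue squaring. x_1 = 67^2 mod 2417 = 2072. x_2 = 2072^2 mod 2417 = 592. x_3 = 592^2 mod 2417 = 2416. x_3 ≡ −1, so 5 is not a witness.
Base 2238: x_0 = 2238^151 mod 2417 = 1055. x_0 is neither 1 nor 2416, so continue squaring. x_1 = 1055^2 mod 2417 = 1205. x_2 = 1205^2 mod 2417 = 1825. x_3 = 1825^2 mod 2417 = 2416. x_3 ≡ −1, so 2238 is not a witness.
No listed base is a witness for 2417.

none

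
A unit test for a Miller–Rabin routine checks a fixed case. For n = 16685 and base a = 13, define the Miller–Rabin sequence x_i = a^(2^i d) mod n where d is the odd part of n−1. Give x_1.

n − 1 = 16684 = 2^2 · 4171, so s = 2 and d = 4171.
x_0 = 13^4171 mod 16685 = 13687.
x_1 = 13687^2 mod 16685 = 11474.

11474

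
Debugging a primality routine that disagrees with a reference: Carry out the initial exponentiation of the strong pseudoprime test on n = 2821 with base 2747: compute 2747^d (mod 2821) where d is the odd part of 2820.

n − 1 = 2820 = 2^2 · 705, so s = 2 and d = 705.
2747^705 mod 2821 = 2729.

2729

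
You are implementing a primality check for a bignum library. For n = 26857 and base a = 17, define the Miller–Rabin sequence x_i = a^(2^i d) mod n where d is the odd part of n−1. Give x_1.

22077

n − 1 = 26856 = 2^3 · 3357, so s = 3 and d = 3357.
Repeated squaring mod 26857: 17^1 ≡ 17, 17^2 ≡ 289, 17^4 ≡ 2950, 17^8 ≡ 832, 17^16 ≡ 20799, 17^32 ≡ 12702, 17^64 ≡ 10805, 17^128 ≡ 646, 17^256 ≡ 14461, 17^512 ≡ 11919, 17^1024 ≡ 15888, 17^2048 ≡ 26458.
3357 = 2048 + 1024 + 256 + 16 + 8 + 4 + 1, so 17^3357 ≡ 26458·15888·14461·20799·832·2950·17 ≡ 2917 (mod 26857).
x_0 = 2917.
x_1 = 2917^2 mod 26857 = 22077.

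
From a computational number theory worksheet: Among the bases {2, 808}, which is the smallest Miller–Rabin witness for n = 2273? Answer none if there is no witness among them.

none

n − 1 = 2272 = 2^5 · 71, so s = 5 and d = 71.
Base 2: x_0 = 2^71 mod 2273 = 1530. x_0 is neither 1 nor 2272, so continue squaring. x_1 = 1530^2 mod 2273 = 1983. x_2 = 1983^2 mod 2273 = 2272. x_2 ≡ −1, so 2 is not a witness.
Base 808: x_0 = 808^71 mod 2273 = 780. x_0 is neither 1 nor 2272, so continue squaring. x_1 = 780^2 mod 2273 = 1509. x_2 = 1509^2 mod 2273 = 1808. x_3 = 1808^2 mod 2273 = 290. x_4 = 290^2 mod 2273 = 2272. x_4 ≡ −1, so 808 is not a witness.
No listed base is a witness for 2273.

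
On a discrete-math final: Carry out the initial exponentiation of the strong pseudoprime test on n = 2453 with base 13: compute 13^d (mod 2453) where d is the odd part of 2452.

877

n − 1 = 2452 = 2^2 · 613, so s = 2 and d = 613.
13^613 mod 2453 = 877.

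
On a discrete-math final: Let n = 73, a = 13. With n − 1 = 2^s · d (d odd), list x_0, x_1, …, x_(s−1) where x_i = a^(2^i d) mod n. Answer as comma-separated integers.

n − 1 = 72 = 2^3 · 9, so s = 3 and d = 9.
x_0 = 13^9 mod 73 = 51.
x_1 = 51^2 mod 73 = 46.
x_2 = 46^2 mod 73 = 72.

51, 46, 72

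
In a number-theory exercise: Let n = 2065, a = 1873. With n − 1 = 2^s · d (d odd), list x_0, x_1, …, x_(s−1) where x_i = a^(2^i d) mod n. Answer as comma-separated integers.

8, 64, 2031, 1156

n − 1 = 2064 = 2^4 · 129, so s = 4 and d = 129.
x_0 = 1873^129 mod 2065 = 8.
x_1 = 8^2 mod 2065 = 64.
x_2 = 64^2 mod 2065 = 2031.
x_3 = 2031^2 mod 2065 = 1156.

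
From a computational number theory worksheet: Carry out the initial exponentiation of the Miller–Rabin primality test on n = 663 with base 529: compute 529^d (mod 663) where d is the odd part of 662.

n − 1 = 662 = 2^1 · 331, so s = 1 and d = 331.
529^331 mod 663 = 178.

178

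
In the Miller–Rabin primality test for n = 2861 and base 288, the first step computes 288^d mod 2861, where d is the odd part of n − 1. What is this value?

1659

n − 1 = 2860 = 2^2 · 715, so s = 2 and d = 715.
288^715 mod 2861 = 1659.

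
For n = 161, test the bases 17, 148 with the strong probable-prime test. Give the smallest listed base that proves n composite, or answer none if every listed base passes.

n − 1 = 160 = 2^5 · 5, so s = 5 and d = 5.
Base 17: x_0 = 17^5 mod 161 = 159. x_0 is neither 1 nor 160, so continue squaring. x_1 = 159^2 mod 161 = 4. x_2 = 4^2 mod 161 = 16. x_3 = 16^2 mod 161 = 95. x_4 = 95^2 mod 161 = 9. Reached i = s−1 = 4 without hitting −1: 17 is a Miller–Rabin witness and 161 is composite.
Base 148: x_0 = 148^5 mod 161 = 134. x_0 is neither 1 nor 160, so continue squaring. x_1 = 134^2 mod 161 = 85. x_2 = 85^2 mod 161 = 141. x_3 = 141^2 mod 161 = 78. x_4 = 78^2 mod 161 = 127. Reached i = s−1 = 4 without hitting −1: 148 is a Miller–Rabin witness and 161 is composite.
The smallest witness among the given bases is 17.

17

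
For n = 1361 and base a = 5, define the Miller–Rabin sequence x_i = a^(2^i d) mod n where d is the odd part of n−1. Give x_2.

1

n − 1 = 1360 = 2^4 · 85, so s = 4 and d = 85.
x_0 = 5^85 mod 1361 = 614.
x_1 = 614^2 mod 1361 = 1360.
x_2 = 1360^2 mod 1361 = 1.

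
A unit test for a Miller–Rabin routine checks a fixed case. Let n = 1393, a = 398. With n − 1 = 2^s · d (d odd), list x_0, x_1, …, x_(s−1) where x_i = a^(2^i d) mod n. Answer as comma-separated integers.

n − 1 = 1392 = 2^4 · 87, so s = 4 and d = 87.
x_0 = 398^87 mod 1393 = 398.
x_1 = 398^2 mod 1393 = 995.
x_2 = 995^2 mod 1393 = 995.
x_3 = 995^2 mod 1393 = 995.

398, 995, 995, 995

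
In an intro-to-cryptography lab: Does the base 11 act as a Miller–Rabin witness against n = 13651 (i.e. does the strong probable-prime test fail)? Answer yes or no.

yes

n − 1 = 13650 = 2^1 · 6825, so s = 1 and d = 6825.
Repeated squaring mod 13651: 11^1 ≡ 11, 11^2 ≡ 121, 11^4 ≡ 990, 11^8 ≡ 10879, 11^16 ≡ 12122, 11^32 ≡ 3520, 11^64 ≡ 8943, 11^128 ≡ 9691, 11^256 ≡ 10252, 11^512 ≡ 4455, 11^1024 ≡ 12122, 11^2048 ≡ 3520, 11^4096 ≡ 8943.
6825 = 4096 + 2048 + 512 + 128 + 32 + 8 + 1, so 11^6825 ≡ 8943·3520·4455·9691·3520·10879·11 ≡ 13453 (mod 13651).
x_0 = 11^6825 mod 13651 = 13453.
x_0 ∉ {1, 13650} and s = 1, so 11 is a Miller–Rabin witness and 13651 is composite.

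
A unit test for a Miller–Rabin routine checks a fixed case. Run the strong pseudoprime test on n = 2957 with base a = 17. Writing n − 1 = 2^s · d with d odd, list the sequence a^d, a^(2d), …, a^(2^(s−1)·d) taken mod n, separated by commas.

1, 1

n − 1 = 2956 = 2^2 · 739, so s = 2 and d = 739.
x_0 = 17^739 mod 2957 = 1.
x_1 = 1^2 mod 2957 = 1.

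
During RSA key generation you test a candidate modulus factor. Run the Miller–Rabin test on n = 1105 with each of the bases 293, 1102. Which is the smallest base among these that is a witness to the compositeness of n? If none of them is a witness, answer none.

n − 1 = 1104 = 2^4 · 69, so s = 4 and d = 69.
Base 293: x_0 = 293^69 mod 1105 = 463. x_0 is neither 1 nor 1104, so continue squaring. x_1 = 463^2 mod 1105 = 1104. x_1 ≡ −1, so 293 is not a witness.
Base 1102: x_0 = 1102^69 mod 1105 = 12. x_0 is neither 1 nor 1104, so continue squaring. x_1 = 12^2 mod 1105 = 144. x_2 = 144^2 mod 1105 = 846. x_3 = 846^2 mod 1105 = 781. Reached i = s−1 = 3 without hitting −1: 1102 is a Miller–Rabin witness and 1105 is composite.
The smallest witness among the given bases is 1102.

1102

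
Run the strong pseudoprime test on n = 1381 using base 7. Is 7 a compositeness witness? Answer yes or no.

n − 1 = 1380 = 2^2 · 345, so s = 2 and d = 345.
Repeated squaring mod 1381: 7^1 ≡ 7, 7^2 ≡ 49, 7^4 ≡ 1020, 7^8 ≡ 507, 7^16 ≡ 183, 7^32 ≡ 345, 7^64 ≡ 259, 7^128 ≡ 793, 7^256 ≡ 494.
345 = 256 + 64 + 16 + 8 + 1, so 7^345 ≡ 494·259·183·507·7 ≡ 1 (mod 1381).
x_0 = 7^345 mod 1381 = 1.
x_0 = 1, so 7 is not a witness.

no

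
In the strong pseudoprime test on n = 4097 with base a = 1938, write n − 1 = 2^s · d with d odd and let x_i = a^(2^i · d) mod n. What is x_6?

n − 1 = 4096 = 2^12 · 1, so s = 12 and d = 1.
x_0 = 1938^1 mod 4097 = 1938.
x_1 = 1938^2 mod 4097 = 2992.
x_2 = 2992^2 mod 4097 = 119.
x_3 = 119^2 mod 4097 = 1870.
x_4 = 1870^2 mod 4097 = 2159.
x_5 = 2159^2 mod 4097 = 2992.
x_6 = 2992^2 mod 4097 = 119.

119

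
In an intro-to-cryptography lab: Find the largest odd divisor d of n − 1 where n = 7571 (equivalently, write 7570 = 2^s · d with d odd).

Halving: 7570 → 3785; 3785 is odd.
So 7570 = 2^1 · 3785.

3785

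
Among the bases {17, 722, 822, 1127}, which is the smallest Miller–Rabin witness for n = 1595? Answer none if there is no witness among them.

17

n − 1 = 1594 = 2^1 · 797, so s = 1 and d = 797.
Base 17: x_0 = 17^797 mod 1595 = 162. x_0 ∉ {1, 1594} and s = 1, so 17 is a Miller–Rabin witness and 1595 is composite.
Base 722: x_0 = 722^797 mod 1595 = 677. x_0 ∉ {1, 1594} and s = 1, so 722 is a Miller–Rabin witness and 1595 is composite.
Base 822: x_0 = 822^797 mod 1595 = 1157. x_0 ∉ {1, 1594} and s = 1, so 822 is a Miller–Rabin witness and 1595 is composite.
Base 1127: x_0 = 1127^797 mod 1595 = 1312. x_0 ∉ {1, 1594} and s = 1, so 1127 is a Miller–Rabin witness and 1595 is composite.
The smallest witness among the given bases is 17.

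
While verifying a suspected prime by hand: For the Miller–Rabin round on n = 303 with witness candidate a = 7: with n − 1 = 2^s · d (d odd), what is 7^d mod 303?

94

n − 1 = 302 = 2^1 · 151, so s = 1 and d = 151.
7^151 mod 303 = 94.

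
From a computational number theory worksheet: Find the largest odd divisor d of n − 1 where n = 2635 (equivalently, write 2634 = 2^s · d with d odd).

Halving: 2634 → 1317; 1317 is odd.
So 2634 = 2^1 · 1317.

1317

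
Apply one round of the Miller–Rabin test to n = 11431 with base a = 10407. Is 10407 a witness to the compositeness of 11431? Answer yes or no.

yes

n − 1 = 11430 = 2^1 · 5715, so s = 1 and d = 5715.
By repeated squaring, 10407^5715 ≡ 2820 (mod 11431).
x_0 = 10407^5715 mod 11431 = 2820.
x_0 ∉ {1, 11430} and s = 1, so 10407 is a Miller–Rabin witness and 11431 is composite.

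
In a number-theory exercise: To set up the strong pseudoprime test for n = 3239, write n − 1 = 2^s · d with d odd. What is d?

Halving: 3238 → 1619; 1619 is odd.
So 3238 = 2^1 · 1619.

1619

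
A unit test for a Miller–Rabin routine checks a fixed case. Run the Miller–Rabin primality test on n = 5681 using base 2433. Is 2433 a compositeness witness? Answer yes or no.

yes

n − 1 = 5680 = 2^4 · 355, so s = 4 and d = 355.
Repeated squaring mod 5681: 2433^1 ≡ 2433, 2433^2 ≡ 5568, 2433^4 ≡ 1407, 2433^8 ≡ 2661, 2433^16 ≡ 2395, 2433^32 ≡ 3896, 2433^64 ≡ 4865, 2433^128 ≡ 1179, 2433^256 ≡ 3877.
355 = 256 + 64 + 32 + 2 + 1, so 2433^355 ≡ 3877·4865·3896·5568·2433 ≡ 4314 (mod 5681).
x_0 = 2433^355 mod 5681 = 4314.
x_0 is neither 1 nor 5680, so continue squaring.
x_1 = 4314^2 mod 5681 = 5321.
x_2 = 5321^2 mod 5681 = 4618.
x_3 = 4618^2 mod 5681 = 5131.
Reached i = s−1 = 3 without hitting −1: 2433 is a Miller–Rabin witness and 5681 is composite.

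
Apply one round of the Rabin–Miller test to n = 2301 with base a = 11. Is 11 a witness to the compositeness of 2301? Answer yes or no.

yes

n − 1 = 2300 = 2^2 · 575, so s = 2 and d = 575.
Repeated squaring mod 2301: 11^1 ≡ 11, 11^2 ≡ 121, 11^4 ≡ 835, 11^8 ≡ 22, 11^16 ≡ 484, 11^32 ≡ 1855, 11^64 ≡ 1030, 11^128 ≡ 139, 11^256 ≡ 913, 11^512 ≡ 607.
575 = 512 + 32 + 16 + 8 + 4 + 2 + 1, so 11^575 ≡ 607·1855·484·22·835·121·11 ≡ 149 (mod 2301).
x_0 = 11^575 mod 2301 = 149.
x_0 is neither 1 nor 2300, so continue squaring.
x_1 = 149^2 mod 2301 = 1492.
Reached i = s−1 = 1 without hitting −1: 11 is a Miller–Rabin witness and 2301 is composite.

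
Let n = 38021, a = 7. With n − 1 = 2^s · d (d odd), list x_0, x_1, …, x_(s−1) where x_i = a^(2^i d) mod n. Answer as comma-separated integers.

n − 1 = 38020 = 2^2 · 9505, so s = 2 and d = 9505.
x_0 = 7^9505 mod 38021 = 11201.
x_1 = 11201^2 mod 38021 = 31122.

11201, 31122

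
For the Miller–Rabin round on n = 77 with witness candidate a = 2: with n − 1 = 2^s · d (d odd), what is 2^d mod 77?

72

n − 1 = 76 = 2^2 · 19, so s = 2 and d = 19.
2^19 mod 77 = 72.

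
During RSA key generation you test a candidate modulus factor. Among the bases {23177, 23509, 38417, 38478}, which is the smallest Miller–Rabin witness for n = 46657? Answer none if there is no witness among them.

23509

n − 1 = 46656 = 2^6 · 729, so s = 6 and d = 729.
Base 23177: x_0 = 23177^729 mod 46657 = 216. x_0 is neither 1 nor 46656, so continue squaring. x_1 = 216^2 mod 46657 = 46656. x_1 ≡ −1, so 23177 is not a witness.
Base 23509: x_0 = 23509^729 mod 46657 = 26967. x_0 is neither 1 nor 46656, so continue squaring. x_1 = 26967^2 mod 46657 = 23087. x_2 = 23087^2 mod 46657 = 1. x_2 = 1 but x_1 ≠ ±1, a nontrivial square root of 1 — 23509 is a witness and 46657 is composite.
Base 38417: x_0 = 38417^729 mod 46657 = 13356. x_0 is neither 1 nor 46656, so continue squaring. x_1 = 13356^2 mod 46657 = 13025. x_2 = 13025^2 mod 46657 = 5773. x_3 = 5773^2 mod 46657 = 14431. x_4 = 14431^2 mod 46657 = 23570. x_5 = 23570^2 mod 46657 = 1. x_5 = 1 but x_4 ≠ ±1, a nontrivial square root of 1 — 38417 is a witness and 46657 is composite.
Base 38478: x_0 = 38478^729 mod 46657 = 5741. x_0 is neither 1 nor 46656, so continue squaring. x_1 = 5741^2 mod 46657 = 19239. x_2 = 19239^2 mod 46657 = 9140. x_3 = 9140^2 mod 46657 = 23570. x_4 = 23570^2 mod 46657 = 1. x_4 = 1 but x_3 ≠ ±1, a nontrivial square root of 1 — 38478 is a witness and 46657 is composite.
The smallest witness among the given bases is 23509.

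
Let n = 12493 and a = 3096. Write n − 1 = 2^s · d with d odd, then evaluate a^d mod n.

n − 1 = 12492 = 2^2 · 3123, so s = 2 and d = 3123.
3096^3123 mod 12493 = 5299.

5299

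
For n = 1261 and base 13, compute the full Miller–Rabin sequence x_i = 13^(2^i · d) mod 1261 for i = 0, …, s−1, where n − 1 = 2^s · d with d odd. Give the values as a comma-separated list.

416, 299

n − 1 = 1260 = 2^2 · 315, so s = 2 and d = 315.
x_0 = 13^315 mod 1261 = 416.
x_1 = 416^2 mod 1261 = 299.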